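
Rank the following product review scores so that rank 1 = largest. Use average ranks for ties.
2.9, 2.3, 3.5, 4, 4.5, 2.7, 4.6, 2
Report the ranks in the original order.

Sorted (descending): 4.6, 4.5, 4, 3.5, 2.9, 2.7, 2.3, 2
No ties — each value takes its position as its rank.

5, 7, 4, 3, 2, 6, 1, 8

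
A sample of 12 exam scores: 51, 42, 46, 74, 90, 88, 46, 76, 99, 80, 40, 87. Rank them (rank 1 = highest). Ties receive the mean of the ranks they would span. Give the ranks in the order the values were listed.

Sorted (descending): 99, 90, 88, 87, 80, 76, 74, 51, 46, 46, 42, 40
The 2 values of 46 occupy positions 9–10 → average rank (9+10)/2 = 9.5.

8, 11, 9.5, 7, 2, 3, 9.5, 6, 1, 5, 12, 4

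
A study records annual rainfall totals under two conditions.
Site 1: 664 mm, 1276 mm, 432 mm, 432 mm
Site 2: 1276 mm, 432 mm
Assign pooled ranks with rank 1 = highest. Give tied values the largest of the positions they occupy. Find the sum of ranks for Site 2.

8

Sorted (descending): 1276, 1276, 664, 432, 432, 432
The 2 values of 1276 occupy positions 1–2 → each gets rank 2.
The 3 values of 432 occupy positions 4–6 → each gets rank 6.
Site 2 values → pooled ranks: 1276→2, 432→6
Rank sum = 2 + 6 = 8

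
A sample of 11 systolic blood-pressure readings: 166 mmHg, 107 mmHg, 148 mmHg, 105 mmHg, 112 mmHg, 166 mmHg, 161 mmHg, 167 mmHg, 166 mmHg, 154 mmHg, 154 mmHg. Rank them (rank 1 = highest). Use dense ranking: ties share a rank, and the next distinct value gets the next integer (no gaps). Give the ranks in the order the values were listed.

2, 7, 5, 8, 6, 2, 3, 1, 2, 4, 4

Sorted (descending): 167, 166, 166, 166, 161, 154, 154, 148, 112, 107, 105
The 3 values of 166 share dense rank 2.
The 2 values of 154 share dense rank 4.
Remaining distinct values take the next consecutive integers.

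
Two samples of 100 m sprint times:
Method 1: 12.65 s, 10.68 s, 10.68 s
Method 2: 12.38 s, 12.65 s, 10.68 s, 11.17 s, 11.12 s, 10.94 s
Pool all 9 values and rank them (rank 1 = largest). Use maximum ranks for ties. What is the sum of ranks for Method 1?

20

Sorted (descending): 12.65, 12.65, 12.38, 11.17, 11.12, 10.94, 10.68, 10.68, 10.68
The 2 values of 12.65 occupy positions 1–2 → each gets rank 2.
The 3 values of 10.68 occupy positions 7–9 → each gets rank 9.
Method 1 values → pooled ranks: 12.65→2, 10.68→9, 10.68→9
Rank sum = 2 + 9 + 9 = 20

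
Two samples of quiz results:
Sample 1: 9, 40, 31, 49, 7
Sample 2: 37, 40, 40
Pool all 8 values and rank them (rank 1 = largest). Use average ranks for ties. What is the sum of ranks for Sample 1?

Sorted (descending): 49, 40, 40, 40, 37, 31, 9, 7
The 3 values of 40 occupy positions 2–4 → average rank 3.
Sample 1 values → pooled ranks: 9→7, 40→3, 31→6, 49→1, 7→8
Rank sum = 7 + 3 + 6 + 1 + 8 = 25

25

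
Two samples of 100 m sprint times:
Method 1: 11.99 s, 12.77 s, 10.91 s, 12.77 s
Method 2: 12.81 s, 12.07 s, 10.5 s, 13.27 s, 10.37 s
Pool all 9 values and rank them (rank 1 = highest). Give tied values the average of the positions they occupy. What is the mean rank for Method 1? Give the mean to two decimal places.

5.00

Sorted (descending): 13.27, 12.81, 12.77, 12.77, 12.07, 11.99, 10.91, 10.5, 10.37
The 2 values of 12.77 occupy positions 3–4 → average rank (3+4)/2 = 3.5.
Method 1 values → pooled ranks: 11.99→6, 12.77→3.5, 10.91→7, 12.77→3.5
Mean rank = (6 + 3.5 + 7 + 3.5) / 4 = 5.00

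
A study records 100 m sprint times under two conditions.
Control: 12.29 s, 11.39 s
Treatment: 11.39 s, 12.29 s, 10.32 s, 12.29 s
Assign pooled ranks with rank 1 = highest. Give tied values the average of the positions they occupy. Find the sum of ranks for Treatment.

14.5

Sorted (descending): 12.29, 12.29, 12.29, 11.39, 11.39, 10.32
The 3 values of 12.29 occupy positions 1–3 → average rank 2.
The 2 values of 11.39 occupy positions 4–5 → average rank (4+5)/2 = 4.5.
Treatment values → pooled ranks: 11.39→4.5, 12.29→2, 10.32→6, 12.29→2
Rank sum = 4.5 + 2 + 6 + 2 = 14.5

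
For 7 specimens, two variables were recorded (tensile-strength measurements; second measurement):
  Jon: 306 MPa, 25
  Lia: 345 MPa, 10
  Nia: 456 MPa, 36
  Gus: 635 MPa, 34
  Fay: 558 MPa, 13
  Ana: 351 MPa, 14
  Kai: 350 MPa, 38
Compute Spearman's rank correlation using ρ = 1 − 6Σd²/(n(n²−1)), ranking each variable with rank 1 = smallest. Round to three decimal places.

Ranks of variable 1: 1, 2, 5, 7, 6, 4, 3
Ranks of variable 2: 4, 1, 6, 5, 2, 3, 7
d = r₁ − r₂: -3, 1, -1, 2, 4, 1, -4
d²: 9, 1, 1, 4, 16, 1, 16; Σd² = 48
ρ = 1 − 6·48/(7·48) = 1 − 288/336 = 0.143

0.143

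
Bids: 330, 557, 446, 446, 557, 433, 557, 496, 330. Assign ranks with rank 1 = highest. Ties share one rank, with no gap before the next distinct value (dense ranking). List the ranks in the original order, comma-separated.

Sorted (descending): 557, 557, 557, 496, 446, 446, 433, 330, 330
The 3 values of 557 share dense rank 1.
The 2 values of 446 share dense rank 3.
The 2 values of 330 share dense rank 5.
Remaining distinct values take the next consecutive integers.

5, 1, 3, 3, 1, 4, 1, 2, 5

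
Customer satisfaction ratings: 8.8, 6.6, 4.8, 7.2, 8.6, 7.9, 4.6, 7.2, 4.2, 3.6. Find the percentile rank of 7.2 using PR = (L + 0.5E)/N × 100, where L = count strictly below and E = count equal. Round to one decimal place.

N = 10.
Strictly below 7.2: 5. Equal to 7.2: 2.
PR = (5 + 0.5·2)/10 × 100 = 60.0

60.0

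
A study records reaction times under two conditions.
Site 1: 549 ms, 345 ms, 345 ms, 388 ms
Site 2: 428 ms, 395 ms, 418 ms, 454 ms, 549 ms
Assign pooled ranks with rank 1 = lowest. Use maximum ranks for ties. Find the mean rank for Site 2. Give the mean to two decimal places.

Sorted (ascending): 345, 345, 388, 395, 418, 428, 454, 549, 549
The 2 values of 345 occupy positions 1–2 → each gets rank 2.
The 2 values of 549 occupy positions 8–9 → each gets rank 9.
Site 2 values → pooled ranks: 428→6, 395→4, 418→5, 454→7, 549→9
Mean rank = (6 + 4 + 5 + 7 + 9) / 5 = 6.20

6.20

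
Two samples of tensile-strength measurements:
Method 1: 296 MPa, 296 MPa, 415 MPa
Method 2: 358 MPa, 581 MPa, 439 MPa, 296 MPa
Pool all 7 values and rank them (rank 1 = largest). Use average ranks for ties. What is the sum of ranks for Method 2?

Sorted (descending): 581, 439, 415, 358, 296, 296, 296
The 3 values of 296 occupy positions 5–7 → average rank 6.
Method 2 values → pooled ranks: 358→4, 581→1, 439→2, 296→6
Rank sum = 4 + 1 + 2 + 6 = 13

13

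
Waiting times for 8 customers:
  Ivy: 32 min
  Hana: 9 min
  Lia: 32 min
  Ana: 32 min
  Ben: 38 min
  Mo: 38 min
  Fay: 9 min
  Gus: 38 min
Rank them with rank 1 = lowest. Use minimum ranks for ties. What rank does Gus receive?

6

Sorted (ascending): 9, 9, 32, 32, 32, 38, 38, 38
The 2 values of 9 occupy positions 1–2 → each gets rank 1.
The 3 values of 32 occupy positions 3–5 → each gets rank 3.
The 3 values of 38 occupy positions 6–8 → each gets rank 6.
Gus has value 38 min → rank 6.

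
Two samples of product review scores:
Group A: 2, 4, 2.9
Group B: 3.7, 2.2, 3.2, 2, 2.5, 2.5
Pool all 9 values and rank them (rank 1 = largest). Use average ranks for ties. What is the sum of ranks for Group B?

Sorted (descending): 4, 3.7, 3.2, 2.9, 2.5, 2.5, 2.2, 2, 2
The 2 values of 2.5 occupy positions 5–6 → average rank (5+6)/2 = 5.5.
The 2 values of 2 occupy positions 8–9 → average rank (8+9)/2 = 8.5.
Group B values → pooled ranks: 3.7→2, 2.2→7, 3.2→3, 2→8.5, 2.5→5.5, 2.5→5.5
Rank sum = 2 + 7 + 3 + 8.5 + 5.5 + 5.5 = 31.5

31.5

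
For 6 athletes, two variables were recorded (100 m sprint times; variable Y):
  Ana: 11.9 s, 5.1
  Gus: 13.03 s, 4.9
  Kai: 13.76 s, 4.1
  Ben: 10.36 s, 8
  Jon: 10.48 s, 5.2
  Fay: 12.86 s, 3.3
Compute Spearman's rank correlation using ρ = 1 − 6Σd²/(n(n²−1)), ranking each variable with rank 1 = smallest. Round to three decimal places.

Ranks of variable 1: 3, 5, 6, 1, 2, 4
Ranks of variable 2: 4, 3, 2, 6, 5, 1
d = r₁ − r₂: -1, 2, 4, -5, -3, 3
d²: 1, 4, 16, 25, 9, 9; Σd² = 64
ρ = 1 − 6·64/(6·35) = 1 − 384/210 = -0.829

-0.829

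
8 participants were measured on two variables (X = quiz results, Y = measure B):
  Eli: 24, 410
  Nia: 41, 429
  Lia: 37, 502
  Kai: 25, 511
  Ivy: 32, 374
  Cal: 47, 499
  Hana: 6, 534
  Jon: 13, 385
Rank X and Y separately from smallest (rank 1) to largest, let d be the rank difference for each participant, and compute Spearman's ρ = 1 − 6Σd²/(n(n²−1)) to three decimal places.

-0.095

Ranks of variable 1: 3, 7, 6, 4, 5, 8, 1, 2
Ranks of variable 2: 3, 4, 6, 7, 1, 5, 8, 2
d = r₁ − r₂: 0, 3, 0, -3, 4, 3, -7, 0
d²: 0, 9, 0, 9, 16, 9, 49, 0; Σd² = 92
ρ = 1 − 6·92/(8·63) = 1 − 552/504 = -0.095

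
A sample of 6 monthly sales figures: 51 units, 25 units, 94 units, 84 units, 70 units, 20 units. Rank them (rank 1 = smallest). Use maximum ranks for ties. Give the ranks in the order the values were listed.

3, 2, 6, 5, 4, 1

Sorted (ascending): 20, 25, 51, 70, 84, 94
No ties — each value takes its position as its rank.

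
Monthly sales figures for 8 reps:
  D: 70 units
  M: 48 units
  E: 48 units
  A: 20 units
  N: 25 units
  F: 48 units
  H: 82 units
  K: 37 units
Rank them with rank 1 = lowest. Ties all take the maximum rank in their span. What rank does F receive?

6

Sorted (ascending): 20, 25, 37, 48, 48, 48, 70, 82
The 3 values of 48 occupy positions 4–6 → each gets rank 6.
F has value 48 units → rank 6.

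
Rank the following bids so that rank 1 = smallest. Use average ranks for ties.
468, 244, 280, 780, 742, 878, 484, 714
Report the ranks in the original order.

3, 1, 2, 7, 6, 8, 4, 5

Sorted (ascending): 244, 280, 468, 484, 714, 742, 780, 878
No ties — each value takes its position as its rank.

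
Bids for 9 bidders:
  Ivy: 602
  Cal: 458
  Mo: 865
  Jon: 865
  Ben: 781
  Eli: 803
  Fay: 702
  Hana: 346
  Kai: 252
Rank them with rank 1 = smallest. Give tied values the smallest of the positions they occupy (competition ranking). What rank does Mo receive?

Sorted (ascending): 252, 346, 458, 602, 702, 781, 803, 865, 865
The 2 values of 865 occupy positions 8–9 → each gets rank 8.
Mo has value 865 → rank 8.

8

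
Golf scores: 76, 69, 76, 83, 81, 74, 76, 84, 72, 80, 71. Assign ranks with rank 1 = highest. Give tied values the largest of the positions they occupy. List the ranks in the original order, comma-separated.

Sorted (descending): 84, 83, 81, 80, 76, 76, 76, 74, 72, 71, 69
The 3 values of 76 occupy positions 5–7 → each gets rank 7.

7, 11, 7, 2, 3, 8, 7, 1, 9, 4, 10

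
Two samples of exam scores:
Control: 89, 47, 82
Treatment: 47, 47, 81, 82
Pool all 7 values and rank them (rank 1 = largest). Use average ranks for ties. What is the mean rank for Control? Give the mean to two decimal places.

3.17

Sorted (descending): 89, 82, 82, 81, 47, 47, 47
The 2 values of 82 occupy positions 2–3 → average rank (2+3)/2 = 2.5.
The 3 values of 47 occupy positions 5–7 → average rank 6.
Control values → pooled ranks: 89→1, 47→6, 82→2.5
Mean rank = (1 + 6 + 2.5) / 3 = 3.17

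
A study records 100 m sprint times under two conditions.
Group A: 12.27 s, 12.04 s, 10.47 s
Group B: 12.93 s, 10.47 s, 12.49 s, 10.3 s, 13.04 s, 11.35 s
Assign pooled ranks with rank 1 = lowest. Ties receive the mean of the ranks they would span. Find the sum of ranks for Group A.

Sorted (ascending): 10.3, 10.47, 10.47, 11.35, 12.04, 12.27, 12.49, 12.93, 13.04
The 2 values of 10.47 occupy positions 2–3 → average rank (2+3)/2 = 2.5.
Group A values → pooled ranks: 12.27→6, 12.04→5, 10.47→2.5
Rank sum = 6 + 5 + 2.5 = 13.5

13.5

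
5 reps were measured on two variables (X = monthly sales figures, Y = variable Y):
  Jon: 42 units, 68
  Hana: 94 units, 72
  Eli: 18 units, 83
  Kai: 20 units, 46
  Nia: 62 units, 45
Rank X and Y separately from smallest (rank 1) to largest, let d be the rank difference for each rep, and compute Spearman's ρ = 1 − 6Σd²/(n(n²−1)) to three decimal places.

-0.300

Ranks of variable 1: 3, 5, 1, 2, 4
Ranks of variable 2: 3, 4, 5, 2, 1
d = r₁ − r₂: 0, 1, -4, 0, 3
d²: 0, 1, 16, 0, 9; Σd² = 26
ρ = 1 − 6·26/(5·24) = 1 − 156/120 = -0.300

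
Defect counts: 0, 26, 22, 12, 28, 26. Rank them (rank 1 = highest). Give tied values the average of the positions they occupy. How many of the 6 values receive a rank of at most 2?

Sorted (descending): 28, 26, 26, 22, 12, 0
The 2 values of 26 occupy positions 2–3 → average rank (2+3)/2 = 2.5.
Ranks ≤ 2: {1} → 1 value.

1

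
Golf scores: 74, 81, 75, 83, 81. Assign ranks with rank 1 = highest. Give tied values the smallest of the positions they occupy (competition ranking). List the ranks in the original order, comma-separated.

Sorted (descending): 83, 81, 81, 75, 74
The 2 values of 81 occupy positions 2–3 → each gets rank 2.

5, 2, 4, 1, 2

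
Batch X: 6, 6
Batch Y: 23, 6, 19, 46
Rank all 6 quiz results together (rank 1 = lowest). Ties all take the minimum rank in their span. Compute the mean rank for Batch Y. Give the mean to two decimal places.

Sorted (ascending): 6, 6, 6, 19, 23, 46
The 3 values of 6 occupy positions 1–3 → each gets rank 1.
Batch Y values → pooled ranks: 23→5, 6→1, 19→4, 46→6
Mean rank = (5 + 1 + 4 + 6) / 4 = 4.00

4.00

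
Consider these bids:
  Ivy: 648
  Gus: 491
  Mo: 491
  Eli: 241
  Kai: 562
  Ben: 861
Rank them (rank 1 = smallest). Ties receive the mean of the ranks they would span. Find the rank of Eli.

Sorted (ascending): 241, 491, 491, 562, 648, 861
The 2 values of 491 occupy positions 2–3 → average rank (2+3)/2 = 2.5.
Eli has value 241 → rank 1.

1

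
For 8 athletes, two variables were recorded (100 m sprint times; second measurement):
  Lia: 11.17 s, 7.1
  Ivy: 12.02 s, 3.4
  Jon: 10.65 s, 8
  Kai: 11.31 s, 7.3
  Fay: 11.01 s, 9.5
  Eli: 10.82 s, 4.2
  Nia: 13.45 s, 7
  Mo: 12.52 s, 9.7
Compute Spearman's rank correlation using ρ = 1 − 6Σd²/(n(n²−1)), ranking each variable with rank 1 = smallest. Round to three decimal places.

-0.095

Ranks of variable 1: 4, 6, 1, 5, 3, 2, 8, 7
Ranks of variable 2: 4, 1, 6, 5, 7, 2, 3, 8
d = r₁ − r₂: 0, 5, -5, 0, -4, 0, 5, -1
d²: 0, 25, 25, 0, 16, 0, 25, 1; Σd² = 92
ρ = 1 − 6·92/(8·63) = 1 − 552/504 = -0.095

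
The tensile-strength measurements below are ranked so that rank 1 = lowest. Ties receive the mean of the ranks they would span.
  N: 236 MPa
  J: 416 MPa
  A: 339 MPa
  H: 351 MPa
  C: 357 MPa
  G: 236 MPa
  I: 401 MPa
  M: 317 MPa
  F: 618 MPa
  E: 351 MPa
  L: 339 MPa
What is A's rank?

4.5

Sorted (ascending): 236, 236, 317, 339, 339, 351, 351, 357, 401, 416, 618
The 2 values of 236 occupy positions 1–2 → average rank (1+2)/2 = 1.5.
The 2 values of 339 occupy positions 4–5 → average rank (4+5)/2 = 4.5.
The 2 values of 351 occupy positions 6–7 → average rank (6+7)/2 = 6.5.
A has value 339 MPa → rank 4.5.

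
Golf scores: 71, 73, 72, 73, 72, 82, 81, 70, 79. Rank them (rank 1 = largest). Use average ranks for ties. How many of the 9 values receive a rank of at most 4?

3

Sorted (descending): 82, 81, 79, 73, 73, 72, 72, 71, 70
The 2 values of 73 occupy positions 4–5 → average rank (4+5)/2 = 4.5.
The 2 values of 72 occupy positions 6–7 → average rank (6+7)/2 = 6.5.
Ranks ≤ 4: {1, 2, 3} → 3 values.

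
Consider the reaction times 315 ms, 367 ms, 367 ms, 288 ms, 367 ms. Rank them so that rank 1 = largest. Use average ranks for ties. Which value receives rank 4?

Sorted (descending): 367, 367, 367, 315, 288
The 3 values of 367 occupy positions 1–3 → average rank 2.
Rank 4 → value 315.

315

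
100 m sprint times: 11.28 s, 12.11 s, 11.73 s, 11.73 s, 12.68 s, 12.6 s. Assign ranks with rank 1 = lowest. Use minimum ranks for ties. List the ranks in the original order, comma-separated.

Sorted (ascending): 11.28, 11.73, 11.73, 12.11, 12.6, 12.68
The 2 values of 11.73 occupy positions 2–3 → each gets rank 2.

1, 4, 2, 2, 6, 5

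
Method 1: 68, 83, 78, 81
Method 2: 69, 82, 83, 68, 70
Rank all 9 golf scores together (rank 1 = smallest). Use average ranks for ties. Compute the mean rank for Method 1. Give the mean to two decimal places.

5.25

Sorted (ascending): 68, 68, 69, 70, 78, 81, 82, 83, 83
The 2 values of 68 occupy positions 1–2 → average rank (1+2)/2 = 1.5.
The 2 values of 83 occupy positions 8–9 → average rank (8+9)/2 = 8.5.
Method 1 values → pooled ranks: 68→1.5, 83→8.5, 78→5, 81→6
Mean rank = (1.5 + 8.5 + 5 + 6) / 4 = 5.25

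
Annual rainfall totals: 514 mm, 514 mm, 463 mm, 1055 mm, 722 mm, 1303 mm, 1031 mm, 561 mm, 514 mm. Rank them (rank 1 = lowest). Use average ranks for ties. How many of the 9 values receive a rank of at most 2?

Sorted (ascending): 463, 514, 514, 514, 561, 722, 1031, 1055, 1303
The 3 values of 514 occupy positions 2–4 → average rank 3.
Ranks ≤ 2: {1} → 1 value.

1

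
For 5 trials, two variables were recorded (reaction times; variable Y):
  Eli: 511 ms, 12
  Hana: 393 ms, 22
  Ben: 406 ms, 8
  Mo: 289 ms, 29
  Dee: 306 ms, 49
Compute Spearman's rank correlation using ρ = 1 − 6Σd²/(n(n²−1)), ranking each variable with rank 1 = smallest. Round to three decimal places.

-0.800

Ranks of variable 1: 5, 3, 4, 1, 2
Ranks of variable 2: 2, 3, 1, 4, 5
d = r₁ − r₂: 3, 0, 3, -3, -3
d²: 9, 0, 9, 9, 9; Σd² = 36
ρ = 1 − 6·36/(5·24) = 1 − 216/120 = -0.800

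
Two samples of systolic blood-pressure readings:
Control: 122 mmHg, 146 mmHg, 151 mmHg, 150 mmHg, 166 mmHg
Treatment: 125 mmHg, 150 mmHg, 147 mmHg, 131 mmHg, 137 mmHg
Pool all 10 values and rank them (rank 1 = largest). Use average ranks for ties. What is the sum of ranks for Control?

22.5

Sorted (descending): 166, 151, 150, 150, 147, 146, 137, 131, 125, 122
The 2 values of 150 occupy positions 3–4 → average rank (3+4)/2 = 3.5.
Control values → pooled ranks: 122→10, 146→6, 151→2, 150→3.5, 166→1
Rank sum = 10 + 6 + 2 + 3.5 + 1 = 22.5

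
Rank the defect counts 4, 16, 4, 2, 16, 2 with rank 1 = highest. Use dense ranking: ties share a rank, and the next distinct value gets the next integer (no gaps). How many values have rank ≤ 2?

Sorted (descending): 16, 16, 4, 4, 2, 2
The 2 values of 16 share dense rank 1.
The 2 values of 4 share dense rank 2.
The 2 values of 2 share dense rank 3.
Ranks ≤ 2: {1, 1, 2, 2} → 4 values.

4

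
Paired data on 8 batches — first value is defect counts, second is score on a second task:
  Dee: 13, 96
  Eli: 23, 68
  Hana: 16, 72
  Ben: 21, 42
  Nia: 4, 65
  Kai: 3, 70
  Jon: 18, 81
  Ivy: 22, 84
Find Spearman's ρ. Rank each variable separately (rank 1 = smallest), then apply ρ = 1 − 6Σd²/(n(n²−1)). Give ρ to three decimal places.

Ranks of variable 1: 3, 8, 4, 6, 2, 1, 5, 7
Ranks of variable 2: 8, 3, 5, 1, 2, 4, 6, 7
d = r₁ − r₂: -5, 5, -1, 5, 0, -3, -1, 0
d²: 25, 25, 1, 25, 0, 9, 1, 0; Σd² = 86
ρ = 1 − 6·86/(8·63) = 1 − 516/504 = -0.024

-0.024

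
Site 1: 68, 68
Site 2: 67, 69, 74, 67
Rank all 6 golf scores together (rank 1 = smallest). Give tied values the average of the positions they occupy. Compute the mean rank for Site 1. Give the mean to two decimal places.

Sorted (ascending): 67, 67, 68, 68, 69, 74
The 2 values of 67 occupy positions 1–2 → average rank (1+2)/2 = 1.5.
The 2 values of 68 occupy positions 3–4 → average rank (3+4)/2 = 3.5.
Site 1 values → pooled ranks: 68→3.5, 68→3.5
Mean rank = (3.5 + 3.5) / 2 = 3.50

3.50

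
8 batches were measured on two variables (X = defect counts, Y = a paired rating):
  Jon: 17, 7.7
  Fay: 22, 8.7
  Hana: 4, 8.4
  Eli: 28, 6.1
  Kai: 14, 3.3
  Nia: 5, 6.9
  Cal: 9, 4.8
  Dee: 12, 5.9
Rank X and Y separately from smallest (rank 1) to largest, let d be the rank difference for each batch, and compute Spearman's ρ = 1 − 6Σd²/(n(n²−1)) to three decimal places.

Ranks of variable 1: 6, 7, 1, 8, 5, 2, 3, 4
Ranks of variable 2: 6, 8, 7, 4, 1, 5, 2, 3
d = r₁ − r₂: 0, -1, -6, 4, 4, -3, 1, 1
d²: 0, 1, 36, 16, 16, 9, 1, 1; Σd² = 80
ρ = 1 − 6·80/(8·63) = 1 − 480/504 = 0.048

0.048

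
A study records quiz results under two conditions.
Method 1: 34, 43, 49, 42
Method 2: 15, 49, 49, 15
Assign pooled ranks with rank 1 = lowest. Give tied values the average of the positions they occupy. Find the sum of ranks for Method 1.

Sorted (ascending): 15, 15, 34, 42, 43, 49, 49, 49
The 2 values of 15 occupy positions 1–2 → average rank (1+2)/2 = 1.5.
The 3 values of 49 occupy positions 6–8 → average rank 7.
Method 1 values → pooled ranks: 34→3, 43→5, 49→7, 42→4
Rank sum = 3 + 5 + 7 + 4 = 19

19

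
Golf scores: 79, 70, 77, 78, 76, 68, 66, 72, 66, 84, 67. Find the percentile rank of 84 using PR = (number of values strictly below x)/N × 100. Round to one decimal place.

90.9

N = 11.
Strictly below 84: 10. Equal to 84: 1.
PR = 10/11 × 100 = 90.9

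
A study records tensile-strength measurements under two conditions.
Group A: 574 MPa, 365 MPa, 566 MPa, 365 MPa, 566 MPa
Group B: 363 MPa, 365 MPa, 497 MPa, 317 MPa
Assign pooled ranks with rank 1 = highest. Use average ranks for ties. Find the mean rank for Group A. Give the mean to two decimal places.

Sorted (descending): 574, 566, 566, 497, 365, 365, 365, 363, 317
The 2 values of 566 occupy positions 2–3 → average rank (2+3)/2 = 2.5.
The 3 values of 365 occupy positions 5–7 → average rank 6.
Group A values → pooled ranks: 574→1, 365→6, 566→2.5, 365→6, 566→2.5
Mean rank = (1 + 6 + 2.5 + 6 + 2.5) / 5 = 3.60

3.60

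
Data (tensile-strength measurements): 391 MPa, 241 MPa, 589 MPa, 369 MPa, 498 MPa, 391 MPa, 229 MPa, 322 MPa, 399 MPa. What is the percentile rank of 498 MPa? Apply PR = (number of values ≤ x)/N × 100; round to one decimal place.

N = 9.
Strictly below 498: 7. Equal to 498: 1.
PR = 8/9 × 100 = 88.9

88.9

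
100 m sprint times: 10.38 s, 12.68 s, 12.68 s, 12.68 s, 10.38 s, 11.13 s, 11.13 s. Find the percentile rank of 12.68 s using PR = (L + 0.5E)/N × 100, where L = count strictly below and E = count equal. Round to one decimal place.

78.6

N = 7.
Strictly below 12.68: 4. Equal to 12.68: 3.
PR = (4 + 0.5·3)/7 × 100 = 78.6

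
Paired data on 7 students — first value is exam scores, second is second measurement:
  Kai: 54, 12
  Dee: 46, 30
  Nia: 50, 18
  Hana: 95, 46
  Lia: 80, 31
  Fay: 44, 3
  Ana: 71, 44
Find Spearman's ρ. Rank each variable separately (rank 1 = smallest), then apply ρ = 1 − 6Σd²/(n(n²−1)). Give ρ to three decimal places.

0.821

Ranks of variable 1: 4, 2, 3, 7, 6, 1, 5
Ranks of variable 2: 2, 4, 3, 7, 5, 1, 6
d = r₁ − r₂: 2, -2, 0, 0, 1, 0, -1
d²: 4, 4, 0, 0, 1, 0, 1; Σd² = 10
ρ = 1 − 6·10/(7·48) = 1 − 60/336 = 0.821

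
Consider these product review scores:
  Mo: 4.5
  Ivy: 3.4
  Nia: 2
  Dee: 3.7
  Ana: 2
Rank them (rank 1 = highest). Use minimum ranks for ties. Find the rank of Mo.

1

Sorted (descending): 4.5, 3.7, 3.4, 2, 2
The 2 values of 2 occupy positions 4–5 → each gets rank 4.
Mo has value 4.5 → rank 1.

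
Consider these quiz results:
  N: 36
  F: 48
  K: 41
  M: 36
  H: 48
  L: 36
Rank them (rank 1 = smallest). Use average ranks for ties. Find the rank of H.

Sorted (ascending): 36, 36, 36, 41, 48, 48
The 3 values of 36 occupy positions 1–3 → average rank 2.
The 2 values of 48 occupy positions 5–6 → average rank (5+6)/2 = 5.5.
H has value 48 → rank 5.5.

5.5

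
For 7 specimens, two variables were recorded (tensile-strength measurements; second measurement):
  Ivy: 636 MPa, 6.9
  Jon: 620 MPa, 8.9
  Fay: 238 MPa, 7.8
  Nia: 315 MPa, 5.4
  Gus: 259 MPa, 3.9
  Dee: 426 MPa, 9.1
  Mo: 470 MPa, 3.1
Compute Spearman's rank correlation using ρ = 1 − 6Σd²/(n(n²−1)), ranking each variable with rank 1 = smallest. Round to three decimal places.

Ranks of variable 1: 7, 6, 1, 3, 2, 4, 5
Ranks of variable 2: 4, 6, 5, 3, 2, 7, 1
d = r₁ − r₂: 3, 0, -4, 0, 0, -3, 4
d²: 9, 0, 16, 0, 0, 9, 16; Σd² = 50
ρ = 1 − 6·50/(7·48) = 1 − 300/336 = 0.107

0.107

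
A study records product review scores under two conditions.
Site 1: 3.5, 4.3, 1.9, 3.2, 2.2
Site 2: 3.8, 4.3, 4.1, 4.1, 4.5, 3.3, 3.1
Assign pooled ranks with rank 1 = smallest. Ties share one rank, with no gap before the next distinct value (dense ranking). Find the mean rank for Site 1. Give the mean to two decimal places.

4.40

Sorted (ascending): 1.9, 2.2, 3.1, 3.2, 3.3, 3.5, 3.8, 4.1, 4.1, 4.3, 4.3, 4.5
The 2 values of 4.1 share dense rank 8.
The 2 values of 4.3 share dense rank 9.
Remaining distinct values take the next consecutive integers.
Site 1 values → pooled ranks: 3.5→6, 4.3→9, 1.9→1, 3.2→4, 2.2→2
Mean rank = (6 + 9 + 1 + 4 + 2) / 5 = 4.40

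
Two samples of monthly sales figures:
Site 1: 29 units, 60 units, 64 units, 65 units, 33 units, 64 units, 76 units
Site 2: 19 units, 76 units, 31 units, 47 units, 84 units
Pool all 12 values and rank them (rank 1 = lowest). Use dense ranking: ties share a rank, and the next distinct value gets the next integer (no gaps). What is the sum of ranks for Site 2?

Sorted (ascending): 19, 29, 31, 33, 47, 60, 64, 64, 65, 76, 76, 84
The 2 values of 64 share dense rank 7.
The 2 values of 76 share dense rank 9.
Remaining distinct values take the next consecutive integers.
Site 2 values → pooled ranks: 19→1, 76→9, 31→3, 47→5, 84→10
Rank sum = 1 + 9 + 3 + 5 + 10 = 28

28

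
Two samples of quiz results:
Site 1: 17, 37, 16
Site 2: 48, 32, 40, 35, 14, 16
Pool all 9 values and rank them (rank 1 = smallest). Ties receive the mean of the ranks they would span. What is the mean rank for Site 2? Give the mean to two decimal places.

Sorted (ascending): 14, 16, 16, 17, 32, 35, 37, 40, 48
The 2 values of 16 occupy positions 2–3 → average rank (2+3)/2 = 2.5.
Site 2 values → pooled ranks: 48→9, 32→5, 40→8, 35→6, 14→1, 16→2.5
Mean rank = (9 + 5 + 8 + 6 + 1 + 2.5) / 6 = 5.25

5.25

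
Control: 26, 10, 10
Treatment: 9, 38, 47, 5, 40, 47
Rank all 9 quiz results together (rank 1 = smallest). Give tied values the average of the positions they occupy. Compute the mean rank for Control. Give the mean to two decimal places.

Sorted (ascending): 5, 9, 10, 10, 26, 38, 40, 47, 47
The 2 values of 10 occupy positions 3–4 → average rank (3+4)/2 = 3.5.
The 2 values of 47 occupy positions 8–9 → average rank (8+9)/2 = 8.5.
Control values → pooled ranks: 26→5, 10→3.5, 10→3.5
Mean rank = (5 + 3.5 + 3.5) / 3 = 4.00

4.00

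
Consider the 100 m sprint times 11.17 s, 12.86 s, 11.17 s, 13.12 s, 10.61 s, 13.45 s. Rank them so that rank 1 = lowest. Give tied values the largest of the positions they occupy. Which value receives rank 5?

13.12

Sorted (ascending): 10.61, 11.17, 11.17, 12.86, 13.12, 13.45
The 2 values of 11.17 occupy positions 2–3 → each gets rank 3.
Rank 5 → value 13.12.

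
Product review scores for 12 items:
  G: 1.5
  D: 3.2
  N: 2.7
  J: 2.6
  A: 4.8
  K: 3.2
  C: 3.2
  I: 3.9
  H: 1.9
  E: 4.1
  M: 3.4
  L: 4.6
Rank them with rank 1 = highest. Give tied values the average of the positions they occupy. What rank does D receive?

7

Sorted (descending): 4.8, 4.6, 4.1, 3.9, 3.4, 3.2, 3.2, 3.2, 2.7, 2.6, 1.9, 1.5
The 3 values of 3.2 occupy positions 6–8 → average rank 7.
D has value 3.2 → rank 7.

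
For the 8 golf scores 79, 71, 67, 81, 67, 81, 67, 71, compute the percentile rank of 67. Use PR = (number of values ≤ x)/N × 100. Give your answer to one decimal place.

N = 8.
Strictly below 67: 0. Equal to 67: 3.
PR = 3/8 × 100 = 37.5

37.5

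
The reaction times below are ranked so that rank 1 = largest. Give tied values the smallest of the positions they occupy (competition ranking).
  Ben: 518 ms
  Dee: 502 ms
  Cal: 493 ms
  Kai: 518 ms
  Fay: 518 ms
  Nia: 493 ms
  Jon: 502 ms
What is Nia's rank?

6

Sorted (descending): 518, 518, 518, 502, 502, 493, 493
The 3 values of 518 occupy positions 1–3 → each gets rank 1.
The 2 values of 502 occupy positions 4–5 → each gets rank 4.
The 2 values of 493 occupy positions 6–7 → each gets rank 6.
Nia has value 493 ms → rank 6.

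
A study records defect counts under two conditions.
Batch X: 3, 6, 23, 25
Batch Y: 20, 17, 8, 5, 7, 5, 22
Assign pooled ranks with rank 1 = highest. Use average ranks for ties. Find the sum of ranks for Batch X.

Sorted (descending): 25, 23, 22, 20, 17, 8, 7, 6, 5, 5, 3
The 2 values of 5 occupy positions 9–10 → average rank (9+10)/2 = 9.5.
Batch X values → pooled ranks: 3→11, 6→8, 23→2, 25→1
Rank sum = 11 + 8 + 2 + 1 = 22

22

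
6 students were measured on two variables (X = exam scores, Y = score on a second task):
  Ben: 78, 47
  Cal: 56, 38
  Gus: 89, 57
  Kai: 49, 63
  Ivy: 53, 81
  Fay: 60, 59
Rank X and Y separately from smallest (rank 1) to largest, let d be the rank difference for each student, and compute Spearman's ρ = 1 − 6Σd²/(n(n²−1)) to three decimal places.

-0.543

Ranks of variable 1: 5, 3, 6, 1, 2, 4
Ranks of variable 2: 2, 1, 3, 5, 6, 4
d = r₁ − r₂: 3, 2, 3, -4, -4, 0
d²: 9, 4, 9, 16, 16, 0; Σd² = 54
ρ = 1 − 6·54/(6·35) = 1 − 324/210 = -0.543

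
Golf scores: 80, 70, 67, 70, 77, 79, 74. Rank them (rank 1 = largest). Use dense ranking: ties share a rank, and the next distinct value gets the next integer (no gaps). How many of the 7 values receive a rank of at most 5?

6

Sorted (descending): 80, 79, 77, 74, 70, 70, 67
The 2 values of 70 share dense rank 5.
Remaining distinct values take the next consecutive integers.
Ranks ≤ 5: {1, 2, 3, 4, 5, 5} → 6 values.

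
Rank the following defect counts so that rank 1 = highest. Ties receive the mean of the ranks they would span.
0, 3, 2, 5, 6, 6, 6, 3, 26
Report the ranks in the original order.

Sorted (descending): 26, 6, 6, 6, 5, 3, 3, 2, 0
The 3 values of 6 occupy positions 2–4 → average rank 3.
The 2 values of 3 occupy positions 6–7 → average rank (6+7)/2 = 6.5.

9, 6.5, 8, 5, 3, 3, 3, 6.5, 1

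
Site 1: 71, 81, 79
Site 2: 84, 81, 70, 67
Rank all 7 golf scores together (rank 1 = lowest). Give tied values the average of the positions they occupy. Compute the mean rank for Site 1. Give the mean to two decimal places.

4.17

Sorted (ascending): 67, 70, 71, 79, 81, 81, 84
The 2 values of 81 occupy positions 5–6 → average rank (5+6)/2 = 5.5.
Site 1 values → pooled ranks: 71→3, 81→5.5, 79→4
Mean rank = (3 + 5.5 + 4) / 3 = 4.17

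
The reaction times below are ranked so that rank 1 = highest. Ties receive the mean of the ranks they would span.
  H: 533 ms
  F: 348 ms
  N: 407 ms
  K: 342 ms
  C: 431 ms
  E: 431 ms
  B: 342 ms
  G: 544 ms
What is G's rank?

Sorted (descending): 544, 533, 431, 431, 407, 348, 342, 342
The 2 values of 431 occupy positions 3–4 → average rank (3+4)/2 = 3.5.
The 2 values of 342 occupy positions 7–8 → average rank (7+8)/2 = 7.5.
G has value 544 ms → rank 1.

1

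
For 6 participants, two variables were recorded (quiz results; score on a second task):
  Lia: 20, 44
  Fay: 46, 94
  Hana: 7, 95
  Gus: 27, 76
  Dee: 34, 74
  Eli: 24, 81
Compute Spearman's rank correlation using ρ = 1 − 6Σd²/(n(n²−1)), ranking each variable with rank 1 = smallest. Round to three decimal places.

-0.086

Ranks of variable 1: 2, 6, 1, 4, 5, 3
Ranks of variable 2: 1, 5, 6, 3, 2, 4
d = r₁ − r₂: 1, 1, -5, 1, 3, -1
d²: 1, 1, 25, 1, 9, 1; Σd² = 38
ρ = 1 − 6·38/(6·35) = 1 − 228/210 = -0.086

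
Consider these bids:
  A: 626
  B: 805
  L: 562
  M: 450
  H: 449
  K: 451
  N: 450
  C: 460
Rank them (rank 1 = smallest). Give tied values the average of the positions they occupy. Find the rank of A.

7

Sorted (ascending): 449, 450, 450, 451, 460, 562, 626, 805
The 2 values of 450 occupy positions 2–3 → average rank (2+3)/2 = 2.5.
A has value 626 → rank 7.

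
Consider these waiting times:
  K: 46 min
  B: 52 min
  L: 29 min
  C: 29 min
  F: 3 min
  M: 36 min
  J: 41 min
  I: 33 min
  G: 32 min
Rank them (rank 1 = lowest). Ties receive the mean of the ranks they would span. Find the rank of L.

Sorted (ascending): 3, 29, 29, 32, 33, 36, 41, 46, 52
The 2 values of 29 occupy positions 2–3 → average rank (2+3)/2 = 2.5.
L has value 29 min → rank 2.5.

2.5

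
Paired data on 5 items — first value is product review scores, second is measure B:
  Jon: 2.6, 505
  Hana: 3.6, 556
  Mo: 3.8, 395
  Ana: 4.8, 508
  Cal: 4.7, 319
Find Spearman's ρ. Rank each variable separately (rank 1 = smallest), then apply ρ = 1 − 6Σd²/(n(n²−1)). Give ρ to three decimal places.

Ranks of variable 1: 1, 2, 3, 5, 4
Ranks of variable 2: 3, 5, 2, 4, 1
d = r₁ − r₂: -2, -3, 1, 1, 3
d²: 4, 9, 1, 1, 9; Σd² = 24
ρ = 1 − 6·24/(5·24) = 1 − 144/120 = -0.200

-0.200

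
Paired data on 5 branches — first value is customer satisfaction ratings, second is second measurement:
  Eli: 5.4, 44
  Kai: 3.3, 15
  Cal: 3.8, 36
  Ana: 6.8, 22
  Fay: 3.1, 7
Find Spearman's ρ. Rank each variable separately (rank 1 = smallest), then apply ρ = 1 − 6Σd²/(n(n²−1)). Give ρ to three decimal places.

0.700

Ranks of variable 1: 4, 2, 3, 5, 1
Ranks of variable 2: 5, 2, 4, 3, 1
d = r₁ − r₂: -1, 0, -1, 2, 0
d²: 1, 0, 1, 4, 0; Σd² = 6
ρ = 1 − 6·6/(5·24) = 1 − 36/120 = 0.700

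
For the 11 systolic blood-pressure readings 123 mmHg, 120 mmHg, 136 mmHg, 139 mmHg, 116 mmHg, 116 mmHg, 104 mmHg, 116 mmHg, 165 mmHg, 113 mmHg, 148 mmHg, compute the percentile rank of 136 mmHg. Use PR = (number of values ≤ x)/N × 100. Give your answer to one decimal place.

N = 11.
Strictly below 136: 7. Equal to 136: 1.
PR = 8/11 × 100 = 72.7

72.7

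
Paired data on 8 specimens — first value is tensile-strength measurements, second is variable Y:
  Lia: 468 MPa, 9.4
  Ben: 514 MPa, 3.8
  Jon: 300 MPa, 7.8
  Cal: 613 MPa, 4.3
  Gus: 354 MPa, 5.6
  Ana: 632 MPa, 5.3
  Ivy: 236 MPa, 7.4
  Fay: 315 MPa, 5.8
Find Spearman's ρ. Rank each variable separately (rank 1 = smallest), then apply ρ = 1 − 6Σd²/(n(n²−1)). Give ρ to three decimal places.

Ranks of variable 1: 5, 6, 2, 7, 4, 8, 1, 3
Ranks of variable 2: 8, 1, 7, 2, 4, 3, 6, 5
d = r₁ − r₂: -3, 5, -5, 5, 0, 5, -5, -2
d²: 9, 25, 25, 25, 0, 25, 25, 4; Σd² = 138
ρ = 1 − 6·138/(8·63) = 1 − 828/504 = -0.643

-0.643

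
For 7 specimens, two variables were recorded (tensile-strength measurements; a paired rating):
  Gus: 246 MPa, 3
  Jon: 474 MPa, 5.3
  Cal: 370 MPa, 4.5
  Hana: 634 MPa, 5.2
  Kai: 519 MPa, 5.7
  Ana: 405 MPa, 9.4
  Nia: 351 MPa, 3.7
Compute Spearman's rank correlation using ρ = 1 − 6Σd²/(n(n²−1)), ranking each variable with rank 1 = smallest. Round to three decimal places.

Ranks of variable 1: 1, 5, 3, 7, 6, 4, 2
Ranks of variable 2: 1, 5, 3, 4, 6, 7, 2
d = r₁ − r₂: 0, 0, 0, 3, 0, -3, 0
d²: 0, 0, 0, 9, 0, 9, 0; Σd² = 18
ρ = 1 − 6·18/(7·48) = 1 − 108/336 = 0.679

0.679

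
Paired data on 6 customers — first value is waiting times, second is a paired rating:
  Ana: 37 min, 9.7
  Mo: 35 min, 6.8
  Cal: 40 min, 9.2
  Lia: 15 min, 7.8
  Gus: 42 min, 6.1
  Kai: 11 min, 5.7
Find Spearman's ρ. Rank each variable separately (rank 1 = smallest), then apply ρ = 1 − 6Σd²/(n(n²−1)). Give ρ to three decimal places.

Ranks of variable 1: 4, 3, 5, 2, 6, 1
Ranks of variable 2: 6, 3, 5, 4, 2, 1
d = r₁ − r₂: -2, 0, 0, -2, 4, 0
d²: 4, 0, 0, 4, 16, 0; Σd² = 24
ρ = 1 − 6·24/(6·35) = 1 − 144/210 = 0.314

0.314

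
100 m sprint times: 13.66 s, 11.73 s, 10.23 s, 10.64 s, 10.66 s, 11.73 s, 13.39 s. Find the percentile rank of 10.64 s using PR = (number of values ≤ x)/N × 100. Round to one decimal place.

28.6

N = 7.
Strictly below 10.64: 1. Equal to 10.64: 1.
PR = 2/7 × 100 = 28.6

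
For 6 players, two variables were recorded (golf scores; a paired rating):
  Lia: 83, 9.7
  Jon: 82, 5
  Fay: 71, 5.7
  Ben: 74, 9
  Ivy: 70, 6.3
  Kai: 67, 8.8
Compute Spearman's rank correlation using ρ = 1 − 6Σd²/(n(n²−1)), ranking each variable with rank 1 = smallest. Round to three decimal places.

0.200

Ranks of variable 1: 6, 5, 3, 4, 2, 1
Ranks of variable 2: 6, 1, 2, 5, 3, 4
d = r₁ − r₂: 0, 4, 1, -1, -1, -3
d²: 0, 16, 1, 1, 1, 9; Σd² = 28
ρ = 1 − 6·28/(6·35) = 1 − 168/210 = 0.200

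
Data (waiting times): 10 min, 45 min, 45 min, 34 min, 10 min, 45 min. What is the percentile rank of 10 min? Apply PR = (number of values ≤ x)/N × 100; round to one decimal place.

33.3

N = 6.
Strictly below 10: 0. Equal to 10: 2.
PR = 2/6 × 100 = 33.3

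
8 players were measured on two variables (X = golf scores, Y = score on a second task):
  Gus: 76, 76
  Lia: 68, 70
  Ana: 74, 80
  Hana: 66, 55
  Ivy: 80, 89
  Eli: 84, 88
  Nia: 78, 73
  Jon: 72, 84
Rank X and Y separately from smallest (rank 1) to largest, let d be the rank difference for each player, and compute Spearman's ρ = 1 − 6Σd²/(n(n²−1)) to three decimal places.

0.738

Ranks of variable 1: 5, 2, 4, 1, 7, 8, 6, 3
Ranks of variable 2: 4, 2, 5, 1, 8, 7, 3, 6
d = r₁ − r₂: 1, 0, -1, 0, -1, 1, 3, -3
d²: 1, 0, 1, 0, 1, 1, 9, 9; Σd² = 22
ρ = 1 − 6·22/(8·63) = 1 − 132/504 = 0.738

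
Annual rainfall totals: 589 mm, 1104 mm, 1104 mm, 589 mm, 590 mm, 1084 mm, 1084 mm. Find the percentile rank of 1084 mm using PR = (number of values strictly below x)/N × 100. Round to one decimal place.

42.9

N = 7.
Strictly below 1084: 3. Equal to 1084: 2.
PR = 3/7 × 100 = 42.9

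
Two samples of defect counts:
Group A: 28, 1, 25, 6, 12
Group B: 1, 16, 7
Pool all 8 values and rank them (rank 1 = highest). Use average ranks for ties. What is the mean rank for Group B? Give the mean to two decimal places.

5.17

Sorted (descending): 28, 25, 16, 12, 7, 6, 1, 1
The 2 values of 1 occupy positions 7–8 → average rank (7+8)/2 = 7.5.
Group B values → pooled ranks: 1→7.5, 16→3, 7→5
Mean rank = (7.5 + 3 + 5) / 3 = 5.17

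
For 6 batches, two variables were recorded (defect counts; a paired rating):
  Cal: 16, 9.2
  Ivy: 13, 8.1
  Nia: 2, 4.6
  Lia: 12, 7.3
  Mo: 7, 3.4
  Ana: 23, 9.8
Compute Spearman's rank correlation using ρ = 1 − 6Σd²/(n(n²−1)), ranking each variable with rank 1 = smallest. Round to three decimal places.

Ranks of variable 1: 5, 4, 1, 3, 2, 6
Ranks of variable 2: 5, 4, 2, 3, 1, 6
d = r₁ − r₂: 0, 0, -1, 0, 1, 0
d²: 0, 0, 1, 0, 1, 0; Σd² = 2
ρ = 1 − 6·2/(6·35) = 1 − 12/210 = 0.943

0.943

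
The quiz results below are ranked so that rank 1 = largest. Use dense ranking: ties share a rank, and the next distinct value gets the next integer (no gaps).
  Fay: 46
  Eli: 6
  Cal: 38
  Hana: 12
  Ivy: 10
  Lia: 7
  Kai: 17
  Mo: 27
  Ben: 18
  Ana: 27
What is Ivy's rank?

7

Sorted (descending): 46, 38, 27, 27, 18, 17, 12, 10, 7, 6
The 2 values of 27 share dense rank 3.
Remaining distinct values take the next consecutive integers.
Ivy has value 10 → rank 7.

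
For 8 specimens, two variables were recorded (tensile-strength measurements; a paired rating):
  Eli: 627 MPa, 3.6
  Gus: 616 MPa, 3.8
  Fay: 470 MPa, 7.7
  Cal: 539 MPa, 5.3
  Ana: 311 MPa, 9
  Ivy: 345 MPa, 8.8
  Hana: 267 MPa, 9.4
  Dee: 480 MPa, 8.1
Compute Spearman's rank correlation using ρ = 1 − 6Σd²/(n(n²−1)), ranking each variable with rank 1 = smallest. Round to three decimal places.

-0.976

Ranks of variable 1: 8, 7, 4, 6, 2, 3, 1, 5
Ranks of variable 2: 1, 2, 4, 3, 7, 6, 8, 5
d = r₁ − r₂: 7, 5, 0, 3, -5, -3, -7, 0
d²: 49, 25, 0, 9, 25, 9, 49, 0; Σd² = 166
ρ = 1 − 6·166/(8·63) = 1 − 996/504 = -0.976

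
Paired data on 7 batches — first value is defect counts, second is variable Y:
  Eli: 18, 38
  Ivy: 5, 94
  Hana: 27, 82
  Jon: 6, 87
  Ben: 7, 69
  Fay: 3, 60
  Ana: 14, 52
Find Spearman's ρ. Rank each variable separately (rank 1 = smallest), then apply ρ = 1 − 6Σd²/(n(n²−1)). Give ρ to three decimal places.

Ranks of variable 1: 6, 2, 7, 3, 4, 1, 5
Ranks of variable 2: 1, 7, 5, 6, 4, 3, 2
d = r₁ − r₂: 5, -5, 2, -3, 0, -2, 3
d²: 25, 25, 4, 9, 0, 4, 9; Σd² = 76
ρ = 1 − 6·76/(7·48) = 1 − 456/336 = -0.357

-0.357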